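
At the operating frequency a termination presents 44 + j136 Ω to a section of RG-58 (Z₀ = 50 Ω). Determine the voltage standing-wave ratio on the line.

Γ = (Z_L − Z_0)/(Z_L + Z_0) = (-6 + j136)/(94 + j136)
|Γ| = 136/165 = 0.823
VSWR = (1 + |Γ|)/(1 − |Γ|) = 1.82/0.177

VSWR ≈ 10.3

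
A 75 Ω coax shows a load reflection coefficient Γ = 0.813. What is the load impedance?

Z_L = Z_0·(1 + Γ)/(1 − Γ) = 75·(1.81)/(0.187)

Z_L ≈ 727 Ω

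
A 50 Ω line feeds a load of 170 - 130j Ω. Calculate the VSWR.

Γ = (Z_L − Z_0)/(Z_L + Z_0) = (120 − j130)/(220 − j130)
|Γ| = 177/256 = 0.692
VSWR = (1 + |Γ|)/(1 − |Γ|) = 1.69/0.308

VSWR ≈ 5.5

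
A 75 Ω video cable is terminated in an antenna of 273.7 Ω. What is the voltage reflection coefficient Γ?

Γ = 0.57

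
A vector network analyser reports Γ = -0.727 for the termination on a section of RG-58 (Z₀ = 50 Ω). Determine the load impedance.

Z_L ≈ 7.9 Ω

Z_L = Z_0·(1 + Γ)/(1 − Γ) = 50·(0.273)/(1.73)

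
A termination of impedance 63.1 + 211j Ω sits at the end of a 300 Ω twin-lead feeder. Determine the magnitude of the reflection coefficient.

|Γ| ≈ 0.755

Γ = (Z_L − Z_0)/(Z_L + Z_0) = (-236.9 + j211)/(363.1 + j211)
|Γ| = 317/420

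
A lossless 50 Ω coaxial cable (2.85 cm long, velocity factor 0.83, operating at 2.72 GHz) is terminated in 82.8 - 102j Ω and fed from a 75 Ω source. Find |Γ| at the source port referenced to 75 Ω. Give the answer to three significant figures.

λ = v/f = 0.83·c / 2.72 GHz = 0.0915 m
βl = 2π·l/λ = 2π × 0.311 = 112°
tan(βl) = -2.47
Z_in = Z_0·(Z_L + jZ_0·tanβl)/(Z_0 + jZ_L·tanβl) = 17.8 + j37.9 Ω
Γ_s = (Z_in − Z_s)/(Z_in + Z_s) = (-57.2 + j37.9)/(92.8 + j37.9), |Γ_s| = 0.684

|Γ| ≈ 0.684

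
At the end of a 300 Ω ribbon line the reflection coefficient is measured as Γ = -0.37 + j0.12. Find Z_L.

Z_L ≈ 135 + j38.1 Ω

Z_L = Z_0·(1 + Γ)/(1 − Γ) = 300·(0.63 + j0.12)/(1.37 − j0.12)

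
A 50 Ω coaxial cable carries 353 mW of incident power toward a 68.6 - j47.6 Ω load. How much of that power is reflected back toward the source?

P_reflected ≈ 56.5 mW

|Γ| = |(18.6 − j47.6)/(118.6 − j47.6)| = 0.4
|Γ|² = 0.16
P_refl = |Γ|²·P_inc = 56.5 mW, P_del = (1 − |Γ|²)·P_inc = 297 mW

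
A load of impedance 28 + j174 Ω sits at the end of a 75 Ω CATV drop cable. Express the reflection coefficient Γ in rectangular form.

Γ ≈ 0.622 + j0.638

Γ = (Z_L − Z_0)/(Z_L + Z_0) = (-47 + j174)/(103 + j174)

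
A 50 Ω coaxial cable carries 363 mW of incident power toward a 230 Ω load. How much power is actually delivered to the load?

Γ = (230 − 50)/(230 + 50) = 0.643
|Γ|² = 0.413
P_refl = |Γ|²·P_inc = 150 mW, P_del = (1 − |Γ|²)·P_inc = 213 mW

P_delivered ≈ 213 mW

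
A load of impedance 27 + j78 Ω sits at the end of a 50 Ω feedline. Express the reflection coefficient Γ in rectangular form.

Γ = (Z_L − Z_0)/(Z_L + Z_0) = (-23 + j78)/(77 + j78)

Γ ≈ 0.359 + j0.649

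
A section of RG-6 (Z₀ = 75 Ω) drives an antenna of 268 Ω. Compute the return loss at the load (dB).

Γ = (268 − 75)/(268 + 75) = 0.563
RL = −20·log₁₀|Γ| = −20·log₁₀(0.563)

RL ≈ 4.99 dB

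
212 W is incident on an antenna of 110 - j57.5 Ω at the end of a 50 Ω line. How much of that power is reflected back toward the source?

|Γ| = |(60 − j57.5)/(160 − j57.5)| = 0.489
|Γ|² = 0.239
P_refl = |Γ|²·P_inc = 50.7 W, P_del = (1 − |Γ|²)·P_inc = 161 W

P_reflected ≈ 50.7 W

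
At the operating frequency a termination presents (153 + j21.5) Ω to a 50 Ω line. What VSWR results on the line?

Γ = (Z_L − Z_0)/(Z_L + Z_0) = (103 + j21.5)/(203 + j21.5)
|Γ| = 105/204 = 0.515
VSWR = (1 + |Γ|)/(1 − |Γ|) = 1.52/0.485

VSWR ≈ 3.13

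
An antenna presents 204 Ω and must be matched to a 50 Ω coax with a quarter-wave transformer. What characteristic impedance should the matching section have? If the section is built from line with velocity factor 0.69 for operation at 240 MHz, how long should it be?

Z_qwt = √(Z_0·R_L) = √(50 × 204) = √10200
λ = 0.69·c/f = 0.862 m, so l = λ/4 = 0.216 m

Z_qwt ≈ 101 Ω; length ≈ 21.6 cm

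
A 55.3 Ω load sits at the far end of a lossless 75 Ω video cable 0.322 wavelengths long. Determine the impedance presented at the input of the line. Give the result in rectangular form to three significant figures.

Z_in ≈ 87.7 − j21.3 Ω

βl = 2π × 0.322 = 116°
tan(βl) = tan(116°) = -2.06
Z_in = Z_0·(Z_L + jZ_0·tanβl)/(Z_0 + jZ_L·tanβl)
     = 75·(55.3 − j154)/(75 − j114)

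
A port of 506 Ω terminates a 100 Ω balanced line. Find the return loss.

Γ = (506 − 100)/(506 + 100) = 0.67
RL = −20·log₁₀|Γ| = −20·log₁₀(0.67)

RL ≈ 3.48 dB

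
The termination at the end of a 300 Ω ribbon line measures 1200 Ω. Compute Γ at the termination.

Γ = (Z_L − Z_0)/(Z_L + Z_0) = (1200 − 300)/(1200 + 300) = 900/1500

Γ = 0.6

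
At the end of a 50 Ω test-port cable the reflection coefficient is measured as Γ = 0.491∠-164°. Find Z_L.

Z_L ≈ 17.4 − j6.19 Ω

Z_L = Z_0·(1 + Γ)/(1 − Γ) = 50·(0.528 − j0.135)/(1.47 + j0.135)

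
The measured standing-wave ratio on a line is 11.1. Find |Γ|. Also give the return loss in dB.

|Γ| = (S − 1)/(S + 1) = (11.1 − 1)/(11.1 + 1) = 10.1/12.1
RL = −20·log₁₀|Γ| = −20·log₁₀(0.835)

|Γ| ≈ 0.835; return loss ≈ 1.57 dB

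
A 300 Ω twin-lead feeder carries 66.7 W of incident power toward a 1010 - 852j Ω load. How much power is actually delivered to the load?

|Γ| = |(710 − j852)/(1310 − j852)| = 0.71
|Γ|² = 0.504
P_refl = |Γ|²·P_inc = 33.6 W, P_del = (1 − |Γ|²)·P_inc = 33.1 W

P_delivered ≈ 33.1 W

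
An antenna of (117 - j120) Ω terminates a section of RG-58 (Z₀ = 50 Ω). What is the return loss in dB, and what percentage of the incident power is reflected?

Γ = (67 − j120)/(167 − j120), |Γ| = 0.668
RL = −20·log₁₀(0.668) = 3.5 dB
P_refl/P_inc = |Γ|² = 0.447

RL ≈ 3.5 dB; 44.7% of incident power reflected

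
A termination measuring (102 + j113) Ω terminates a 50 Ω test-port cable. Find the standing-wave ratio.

Γ = (Z_L − Z_0)/(Z_L + Z_0) = (52 + j113)/(152 + j113)
|Γ| = 124/189 = 0.657
VSWR = (1 + |Γ|)/(1 − |Γ|) = 1.66/0.343

VSWR ≈ 4.83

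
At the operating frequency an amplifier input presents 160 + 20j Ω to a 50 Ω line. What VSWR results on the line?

VSWR ≈ 3.26

Γ = (Z_L − Z_0)/(Z_L + Z_0) = (110 + j20)/(210 + j20)
|Γ| = 112/211 = 0.53
VSWR = (1 + |Γ|)/(1 − |Γ|) = 1.53/0.47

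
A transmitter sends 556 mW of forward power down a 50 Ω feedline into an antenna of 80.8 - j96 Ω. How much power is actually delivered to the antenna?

P_delivered ≈ 341 mW

|Γ| = |(30.8 − j96)/(130.8 − j96)| = 0.621
|Γ|² = 0.386
P_refl = |Γ|²·P_inc = 215 mW, P_del = (1 − |Γ|²)·P_inc = 341 mW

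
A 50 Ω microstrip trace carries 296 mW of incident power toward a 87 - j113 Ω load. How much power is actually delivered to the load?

|Γ| = |(37 − j113)/(137 − j113)| = 0.67
|Γ|² = 0.448
P_refl = |Γ|²·P_inc = 133 mW, P_del = (1 − |Γ|²)·P_inc = 163 mW

P_delivered ≈ 163 mW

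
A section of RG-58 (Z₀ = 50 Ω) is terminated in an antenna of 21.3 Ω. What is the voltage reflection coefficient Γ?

Γ = (Z_L − Z_0)/(Z_L + Z_0) = (21.3 − 50)/(21.3 + 50) = -28.7/71.3

Γ = -0.403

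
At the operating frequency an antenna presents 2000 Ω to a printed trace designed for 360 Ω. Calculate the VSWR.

Γ = (2000 − 360)/(2000 + 360) = 0.695
VSWR = (1 + 0.695)/(1 − 0.695)

VSWR ≈ 5.56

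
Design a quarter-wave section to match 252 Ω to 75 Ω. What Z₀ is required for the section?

Z_qwt ≈ 137 Ω

Z_qwt = √(Z_0·R_L) = √(75 × 252) = √18900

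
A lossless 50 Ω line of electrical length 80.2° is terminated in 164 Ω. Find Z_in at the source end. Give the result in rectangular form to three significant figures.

tan(βl) = tan(80.2°) = 5.79
Z_in = Z_0·(Z_L + jZ_0·tanβl)/(Z_0 + jZ_L·tanβl)
     = 50·(164 + j289)/(50 + j949)

Z_in ≈ 15.7 − j7.81 Ω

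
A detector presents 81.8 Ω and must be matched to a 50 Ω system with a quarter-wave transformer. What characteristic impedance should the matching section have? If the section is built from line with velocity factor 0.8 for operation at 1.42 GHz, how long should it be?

Z_qwt = √(Z_0·R_L) = √(50 × 81.8) = √4090
λ = 0.8·c/f = 0.169 m, so l = λ/4 = 0.0423 m

Z_qwt ≈ 64 Ω; length ≈ 4.23 cm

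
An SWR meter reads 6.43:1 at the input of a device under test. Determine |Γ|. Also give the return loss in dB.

|Γ| = (S − 1)/(S + 1) = (6.43 − 1)/(6.43 + 1) = 5.43/7.43
RL = −20·log₁₀|Γ| = −20·log₁₀(0.731)

|Γ| ≈ 0.731; return loss ≈ 2.72 dB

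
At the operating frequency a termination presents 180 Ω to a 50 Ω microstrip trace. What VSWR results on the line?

Γ = (180 − 50)/(180 + 50) = 0.565
VSWR = (1 + 0.565)/(1 − 0.565)

VSWR ≈ 3.6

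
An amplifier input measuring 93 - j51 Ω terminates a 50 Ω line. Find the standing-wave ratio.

Γ = (Z_L − Z_0)/(Z_L + Z_0) = (43 − j51)/(143 − j51)
|Γ| = 66.7/152 = 0.439
VSWR = (1 + |Γ|)/(1 − |Γ|) = 1.44/0.561

VSWR ≈ 2.57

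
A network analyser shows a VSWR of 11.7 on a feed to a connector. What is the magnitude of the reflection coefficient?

|Γ| = (S − 1)/(S + 1) = (11.7 − 1)/(11.7 + 1) = 10.7/12.7

|Γ| ≈ 0.843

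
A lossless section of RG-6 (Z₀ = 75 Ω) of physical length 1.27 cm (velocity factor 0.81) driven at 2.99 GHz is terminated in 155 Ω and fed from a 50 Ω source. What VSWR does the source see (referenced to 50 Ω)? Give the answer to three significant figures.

VSWR ≈ 2.01

λ = v/f = 0.81·c / 2.99 GHz = 0.0813 m
βl = 2π·l/λ = 2π × 0.156 = 56.3°
tan(βl) = 1.5
Z_in = Z_0·(Z_L + jZ_0·tanβl)/(Z_0 + jZ_L·tanβl) = 47.5 − j34.7 Ω
Γ_s = (Z_in − Z_s)/(Z_in + Z_s) = (-2.48 − j34.7)/(97.5 − j34.7), |Γ_s| = 0.336
VSWR = (1 + |Γ_s|)/(1 − |Γ_s|)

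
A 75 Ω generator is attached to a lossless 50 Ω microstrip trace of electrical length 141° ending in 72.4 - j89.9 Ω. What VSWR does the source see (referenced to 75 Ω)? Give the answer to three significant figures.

tan(βl) = -0.81
Z_in = Z_0·(Z_L + jZ_0·tanβl)/(Z_0 + jZ_L·tanβl) = 75.7 + j91.2 Ω
Γ_s = (Z_in − Z_s)/(Z_in + Z_s) = (0.735 + j91.2)/(151 + j91.2), |Γ_s| = 0.518
VSWR = (1 + |Γ_s|)/(1 − |Γ_s|)

VSWR ≈ 3.15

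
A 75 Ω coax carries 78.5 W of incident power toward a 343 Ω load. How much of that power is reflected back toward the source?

P_reflected ≈ 32.3 W

Γ = (343 − 75)/(343 + 75) = 0.641
|Γ|² = 0.411
P_refl = |Γ|²·P_inc = 32.3 W, P_del = (1 − |Γ|²)·P_inc = 46.2 W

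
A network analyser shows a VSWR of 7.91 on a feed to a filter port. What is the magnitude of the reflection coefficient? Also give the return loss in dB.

|Γ| = (S − 1)/(S + 1) = (7.91 − 1)/(7.91 + 1) = 6.91/8.91
RL = −20·log₁₀|Γ| = −20·log₁₀(0.776)

|Γ| ≈ 0.776; return loss ≈ 2.21 dB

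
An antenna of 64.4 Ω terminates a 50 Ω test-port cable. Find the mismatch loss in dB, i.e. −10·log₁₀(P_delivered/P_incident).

mismatch loss ≈ 0.0694 dB

Γ = (64.4 − 50)/(64.4 + 50) = 0.126
|Γ|² = 0.0158, so P_del/P_inc = 1 − |Γ|² = 0.984
ML = −10·log₁₀(1 − |Γ|²)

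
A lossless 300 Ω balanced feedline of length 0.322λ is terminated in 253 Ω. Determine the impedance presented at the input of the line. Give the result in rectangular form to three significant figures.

βl = 2π × 0.322 = 116°
tan(βl) = tan(116°) = -2.06
Z_in = Z_0·(Z_L + jZ_0·tanβl)/(Z_0 + jZ_L·tanβl)
     = 300·(253 − j617)/(300 − j521)

Z_in ≈ 330 − j44.4 Ω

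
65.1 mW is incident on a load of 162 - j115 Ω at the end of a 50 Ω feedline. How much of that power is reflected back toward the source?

|Γ| = |(112 − j115)/(212 − j115)| = 0.666
|Γ|² = 0.443
P_refl = |Γ|²·P_inc = 28.8 mW, P_del = (1 − |Γ|²)·P_inc = 36.3 mW

P_reflected ≈ 28.8 mW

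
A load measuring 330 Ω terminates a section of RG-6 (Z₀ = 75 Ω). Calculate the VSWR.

VSWR ≈ 4.4

Γ = (330 − 75)/(330 + 75) = 0.63
VSWR = (1 + 0.63)/(1 − 0.63)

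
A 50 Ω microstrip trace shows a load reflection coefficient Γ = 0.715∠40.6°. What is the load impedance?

Z_L = Z_0·(1 + Γ)/(1 − Γ) = 50·(1.54 + j0.465)/(0.457 − j0.465)

Z_L ≈ 57.4 + j109 Ω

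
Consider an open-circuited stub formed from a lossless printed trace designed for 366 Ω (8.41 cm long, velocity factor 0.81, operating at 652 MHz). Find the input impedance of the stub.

λ = v/f = 0.81·c / 652 MHz = 0.373 m
βl = 2π·l/λ = 2π × 0.226 = 81.2°
tan(βl) = 6.49
For an open-circuited stub, Z_in = −jZ_0·cot(βl) = −jZ_0/tan(βl)

Z_in ≈ −j56.4 Ω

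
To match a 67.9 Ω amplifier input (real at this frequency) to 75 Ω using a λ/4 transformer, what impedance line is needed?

Z_qwt = √(Z_0·R_L) = √(75 × 67.9) = √5092

Z_qwt ≈ 71.4 Ω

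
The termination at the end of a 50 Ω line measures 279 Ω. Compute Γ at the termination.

Γ = 0.696

Γ = (Z_L − Z_0)/(Z_L + Z_0) = (279 − 50)/(279 + 50) = 229/329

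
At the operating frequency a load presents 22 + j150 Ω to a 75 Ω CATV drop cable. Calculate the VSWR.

Γ = (Z_L − Z_0)/(Z_L + Z_0) = (-53 + j150)/(97 + j150)
|Γ| = 159/179 = 0.891
VSWR = (1 + |Γ|)/(1 − |Γ|) = 1.89/0.109

VSWR ≈ 17.3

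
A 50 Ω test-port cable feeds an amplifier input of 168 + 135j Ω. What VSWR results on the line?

Γ = (Z_L − Z_0)/(Z_L + Z_0) = (118 + j135)/(218 + j135)
|Γ| = 179/256 = 0.699
VSWR = (1 + |Γ|)/(1 − |Γ|) = 1.7/0.301

VSWR ≈ 5.65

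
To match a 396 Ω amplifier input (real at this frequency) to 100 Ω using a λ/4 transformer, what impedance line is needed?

Z_qwt = √(Z_0·R_L) = √(100 × 396) = √39600

Z_qwt ≈ 199 Ω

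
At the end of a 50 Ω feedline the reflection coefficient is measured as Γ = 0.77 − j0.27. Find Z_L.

Z_L ≈ 133 − j215 Ω

Z_L = Z_0·(1 + Γ)/(1 − Γ) = 50·(1.77 − j0.27)/(0.23 + j0.27)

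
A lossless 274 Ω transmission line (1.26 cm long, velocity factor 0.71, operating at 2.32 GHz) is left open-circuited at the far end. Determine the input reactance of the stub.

λ = v/f = 0.71·c / 2.32 GHz = 0.0918 m
βl = 2π·l/λ = 2π × 0.137 = 49.4°
tan(βl) = 1.17
For an open-circuited stub, Z_in = −jZ_0·cot(βl) = −jZ_0/tan(βl)

X_in ≈ -235 Ω (capacitive)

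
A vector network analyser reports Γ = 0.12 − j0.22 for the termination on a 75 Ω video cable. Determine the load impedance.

Z_L = Z_0·(1 + Γ)/(1 − Γ) = 75·(1.12 − j0.22)/(0.88 + j0.22)

Z_L ≈ 85.4 − j40.1 Ω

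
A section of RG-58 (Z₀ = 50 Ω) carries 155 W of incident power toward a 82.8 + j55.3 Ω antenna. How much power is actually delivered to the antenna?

|Γ| = |(32.8 + j55.3)/(132.8 + j55.3)| = 0.447
|Γ|² = 0.2
P_refl = |Γ|²·P_inc = 31 W, P_del = (1 − |Γ|²)·P_inc = 124 W

P_delivered ≈ 124 W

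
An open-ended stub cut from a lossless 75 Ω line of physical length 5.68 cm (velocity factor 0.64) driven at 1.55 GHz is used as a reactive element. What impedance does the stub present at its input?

λ = v/f = 0.64·c / 1.55 GHz = 0.124 m
βl = 2π·l/λ = 2π × 0.459 = 165°
tan(βl) = -0.267
For an open-ended stub, Z_in = −jZ_0·cot(βl) = −jZ_0/tan(βl)

Z_in ≈ +j281 Ω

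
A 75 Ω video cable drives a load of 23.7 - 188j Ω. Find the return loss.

RL ≈ 0.745 dB

Γ = (-51.3 − j188)/(98.7 − j188), |Γ| = 0.918
RL = −20·log₁₀|Γ| = −20·log₁₀(0.918)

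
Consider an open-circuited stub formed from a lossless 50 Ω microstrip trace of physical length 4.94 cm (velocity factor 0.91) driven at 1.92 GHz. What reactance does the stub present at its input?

X_in ≈ 35.1 Ω (inductive)

λ = v/f = 0.91·c / 1.92 GHz = 0.142 m
βl = 2π·l/λ = 2π × 0.347 = 125°
tan(βl) = -1.42
For an open-circuited stub, Z_in = −jZ_0·cot(βl) = −jZ_0/tan(βl)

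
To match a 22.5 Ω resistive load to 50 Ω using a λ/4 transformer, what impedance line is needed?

Z_qwt ≈ 33.5 Ω

Z_qwt = √(Z_0·R_L) = √(50 × 22.5) = √1125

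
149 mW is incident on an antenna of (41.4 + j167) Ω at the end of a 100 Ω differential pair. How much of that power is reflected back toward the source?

|Γ| = |(-58.6 + j167)/(141.4 + j167)| = 0.809
|Γ|² = 0.654
P_refl = |Γ|²·P_inc = 97.5 mW, P_del = (1 − |Γ|²)·P_inc = 51.5 mW

P_reflected ≈ 97.5 mW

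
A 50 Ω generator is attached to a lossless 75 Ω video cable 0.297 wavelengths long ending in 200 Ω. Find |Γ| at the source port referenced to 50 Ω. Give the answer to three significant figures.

|Γ| ≈ 0.334

βl = 2π × 0.297 = 107°
tan(βl) = -3.29
Z_in = Z_0·(Z_L + jZ_0·tanβl)/(Z_0 + jZ_L·tanβl) = 30.3 + j19.4 Ω
Γ_s = (Z_in − Z_s)/(Z_in + Z_s) = (-19.7 + j19.4)/(80.3 + j19.4), |Γ_s| = 0.334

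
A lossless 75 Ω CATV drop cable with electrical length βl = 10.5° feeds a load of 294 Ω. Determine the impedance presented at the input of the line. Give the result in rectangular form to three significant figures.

tan(βl) = tan(10.5°) = 0.185
Z_in = Z_0·(Z_L + jZ_0·tanβl)/(Z_0 + jZ_L·tanβl)
     = 75·(294 + j13.9)/(75 + j54.5)

Z_in ≈ 199 − j131 Ω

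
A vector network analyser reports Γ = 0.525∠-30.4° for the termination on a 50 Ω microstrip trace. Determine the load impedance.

Z_L ≈ 97.9 − j71.8 Ω

Z_L = Z_0·(1 + Γ)/(1 − Γ) = 50·(1.45 − j0.266)/(0.547 + j0.266)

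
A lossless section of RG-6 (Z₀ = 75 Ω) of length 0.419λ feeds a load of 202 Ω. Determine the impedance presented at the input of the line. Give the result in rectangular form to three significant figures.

βl = 2π × 0.419 = 151°
tan(βl) = tan(151°) = -0.558
Z_in = Z_0·(Z_L + jZ_0·tanβl)/(Z_0 + jZ_L·tanβl)
     = 75·(202 − j41.8)/(75 − j113)

Z_in ≈ 81.3 + j80.3 Ω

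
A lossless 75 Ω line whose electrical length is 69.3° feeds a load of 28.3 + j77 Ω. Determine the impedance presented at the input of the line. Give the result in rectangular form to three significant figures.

tan(βl) = tan(69.3°) = 2.65
Z_in = Z_0·(Z_L + jZ_0·tanβl)/(Z_0 + jZ_L·tanβl)
     = 75·(28.3 + j275)/(-129 + j74.9)

Z_in ≈ 57.4 − j127 Ω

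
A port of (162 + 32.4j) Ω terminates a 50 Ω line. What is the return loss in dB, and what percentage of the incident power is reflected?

Γ = (112 + j32.4)/(212 + j32.4), |Γ| = 0.544
RL = −20·log₁₀(0.544) = 5.29 dB
P_refl/P_inc = |Γ|² = 0.296

RL ≈ 5.29 dB; 29.6% of incident power reflected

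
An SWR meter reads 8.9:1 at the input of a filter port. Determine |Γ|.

|Γ| ≈ 0.798

|Γ| = (S − 1)/(S + 1) = (8.9 − 1)/(8.9 + 1) = 7.9/9.9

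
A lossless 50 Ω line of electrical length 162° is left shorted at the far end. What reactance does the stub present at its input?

tan(βl) = -0.325
For a shorted stub, Z_in = jZ_0·tan(βl)

X_in ≈ -16.2 Ω (capacitive)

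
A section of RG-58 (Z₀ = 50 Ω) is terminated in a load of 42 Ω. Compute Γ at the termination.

Γ = (Z_L − Z_0)/(Z_L + Z_0) = (42 − 50)/(42 + 50) = -8/92

Γ = -0.087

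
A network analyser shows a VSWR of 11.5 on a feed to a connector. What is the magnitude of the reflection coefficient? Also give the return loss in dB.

|Γ| ≈ 0.84; return loss ≈ 1.51 dB

|Γ| = (S − 1)/(S + 1) = (11.5 − 1)/(11.5 + 1) = 10.5/12.5
RL = −20·log₁₀|Γ| = −20·log₁₀(0.84)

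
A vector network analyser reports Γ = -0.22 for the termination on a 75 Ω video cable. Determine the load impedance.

Z_L ≈ 48 Ω

Z_L = Z_0·(1 + Γ)/(1 − Γ) = 75·(0.78)/(1.22)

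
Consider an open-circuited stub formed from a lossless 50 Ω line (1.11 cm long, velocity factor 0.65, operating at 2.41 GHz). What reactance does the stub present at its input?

X_in ≈ -42.9 Ω (capacitive)

λ = v/f = 0.65·c / 2.41 GHz = 0.0809 m
βl = 2π·l/λ = 2π × 0.137 = 49.4°
tan(βl) = 1.17
For an open-circuited stub, Z_in = −jZ_0·cot(βl) = −jZ_0/tan(βl)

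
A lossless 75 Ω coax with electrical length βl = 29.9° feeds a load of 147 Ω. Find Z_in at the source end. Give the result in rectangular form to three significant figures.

tan(βl) = tan(29.9°) = 0.575
Z_in = Z_0·(Z_L + jZ_0·tanβl)/(Z_0 + jZ_L·tanβl)
     = 75·(147 + j43.1)/(75 + j84.5)

Z_in ≈ 86.2 − j54 Ω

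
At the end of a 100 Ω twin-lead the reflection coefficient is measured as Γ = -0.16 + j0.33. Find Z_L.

Z_L = Z_0·(1 + Γ)/(1 − Γ) = 100·(0.84 + j0.33)/(1.16 − j0.33)

Z_L ≈ 59.5 + j45.4 Ω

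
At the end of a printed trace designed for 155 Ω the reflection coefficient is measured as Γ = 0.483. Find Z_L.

Z_L = Z_0·(1 + Γ)/(1 − Γ) = 155·(1.48)/(0.517)

Z_L ≈ 445 Ω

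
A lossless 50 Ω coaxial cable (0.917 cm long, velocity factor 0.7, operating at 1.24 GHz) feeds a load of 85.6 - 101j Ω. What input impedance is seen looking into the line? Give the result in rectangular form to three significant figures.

Z_in ≈ 29.1 − j58.9 Ω

λ = v/f = 0.7·c / 1.24 GHz = 0.169 m
βl = 2π·l/λ = 2π × 0.0541 = 19.5°
tan(βl) = tan(19.5°) = 0.354
Z_in = Z_0·(Z_L + jZ_0·tanβl)/(Z_0 + jZ_L·tanβl)
     = 50·(85.6 − j83.3)/(85.8 + j30.3)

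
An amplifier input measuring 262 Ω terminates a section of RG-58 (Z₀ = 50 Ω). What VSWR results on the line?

Γ = (262 − 50)/(262 + 50) = 0.679
VSWR = (1 + 0.679)/(1 − 0.679)

VSWR ≈ 5.24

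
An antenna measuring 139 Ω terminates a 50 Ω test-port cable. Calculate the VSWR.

VSWR ≈ 2.78

For a purely resistive load, VSWR = R_L/Z_0 or Z_0/R_L (whichever > 1) = 139/50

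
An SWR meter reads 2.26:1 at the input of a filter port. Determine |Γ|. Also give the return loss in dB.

|Γ| ≈ 0.387; return loss ≈ 8.26 dB

|Γ| = (S − 1)/(S + 1) = (2.26 − 1)/(2.26 + 1) = 1.26/3.26
RL = −20·log₁₀|Γ| = −20·log₁₀(0.387)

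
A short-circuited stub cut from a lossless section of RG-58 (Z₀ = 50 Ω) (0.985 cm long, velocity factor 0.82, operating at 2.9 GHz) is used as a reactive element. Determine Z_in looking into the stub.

Z_in ≈ +j44.7 Ω

λ = v/f = 0.82·c / 2.9 GHz = 0.0848 m
βl = 2π·l/λ = 2π × 0.116 = 41.8°
tan(βl) = 0.894
For a short-circuited stub, Z_in = jZ_0·tan(βl)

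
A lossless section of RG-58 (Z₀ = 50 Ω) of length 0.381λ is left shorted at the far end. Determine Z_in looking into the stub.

Z_in ≈ −j46.4 Ω

βl = 2π × 0.381 = 137°
tan(βl) = -0.927
For a shorted stub, Z_in = jZ_0·tan(βl)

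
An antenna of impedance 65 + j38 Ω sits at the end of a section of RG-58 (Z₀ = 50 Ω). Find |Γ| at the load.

|Γ| ≈ 0.337

Γ = (Z_L − Z_0)/(Z_L + Z_0) = (15 + j38)/(115 + j38)
|Γ| = 40.9/121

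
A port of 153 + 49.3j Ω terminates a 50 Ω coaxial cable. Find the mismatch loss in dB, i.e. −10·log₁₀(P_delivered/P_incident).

mismatch loss ≈ 1.54 dB

Γ = (103 + j49.3)/(203 + j49.3), |Γ| = 0.547
|Γ|² = 0.299, so P_del/P_inc = 1 − |Γ|² = 0.701
ML = −10·log₁₀(1 − |Γ|²)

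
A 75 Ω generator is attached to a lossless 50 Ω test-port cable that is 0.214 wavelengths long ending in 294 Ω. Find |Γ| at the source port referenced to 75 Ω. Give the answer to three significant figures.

|Γ| ≈ 0.791

βl = 2π × 0.214 = 77°
tan(βl) = 4.35
Z_in = Z_0·(Z_L + jZ_0·tanβl)/(Z_0 + jZ_L·tanβl) = 8.94 − j11.2 Ω
Γ_s = (Z_in − Z_s)/(Z_in + Z_s) = (-66.1 − j11.2)/(83.9 − j11.2), |Γ_s| = 0.791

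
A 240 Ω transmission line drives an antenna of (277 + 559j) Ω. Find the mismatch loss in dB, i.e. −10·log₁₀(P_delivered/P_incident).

Γ = (37 + j559)/(517 + j559), |Γ| = 0.736
|Γ|² = 0.541, so P_del/P_inc = 1 − |Γ|² = 0.459
ML = −10·log₁₀(1 − |Γ|²)

mismatch loss ≈ 3.39 dB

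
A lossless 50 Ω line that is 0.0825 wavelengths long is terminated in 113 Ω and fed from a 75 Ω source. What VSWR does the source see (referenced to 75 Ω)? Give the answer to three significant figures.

βl = 2π × 0.0825 = 29.7°
tan(βl) = 0.57
Z_in = Z_0·(Z_L + jZ_0·tanβl)/(Z_0 + jZ_L·tanβl) = 56.3 − j44 Ω
Γ_s = (Z_in − Z_s)/(Z_in + Z_s) = (-18.7 − j44)/(131 − j44), |Γ_s| = 0.345
VSWR = (1 + |Γ_s|)/(1 − |Γ_s|)

VSWR ≈ 2.06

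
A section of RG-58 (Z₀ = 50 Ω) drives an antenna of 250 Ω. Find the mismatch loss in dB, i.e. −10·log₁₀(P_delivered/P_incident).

mismatch loss ≈ 2.55 dB

Γ = (250 − 50)/(250 + 50) = 0.667
|Γ|² = 0.444, so P_del/P_inc = 1 − |Γ|² = 0.556
ML = −10·log₁₀(1 − |Γ|²)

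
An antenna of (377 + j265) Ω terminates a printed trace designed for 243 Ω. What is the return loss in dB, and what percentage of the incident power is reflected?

RL ≈ 7.12 dB; 19.4% of incident power reflected

Γ = (134 + j265)/(620 + j265), |Γ| = 0.44
RL = −20·log₁₀(0.44) = 7.12 dB
P_refl/P_inc = |Γ|² = 0.194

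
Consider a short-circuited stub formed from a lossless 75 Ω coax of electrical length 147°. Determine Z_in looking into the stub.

tan(βl) = -0.649
For a short-circuited stub, Z_in = jZ_0·tan(βl)

Z_in ≈ −j48.7 Ω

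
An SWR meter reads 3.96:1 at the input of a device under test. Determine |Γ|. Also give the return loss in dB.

|Γ| ≈ 0.597; return loss ≈ 4.48 dB

|Γ| = (S − 1)/(S + 1) = (3.96 − 1)/(3.96 + 1) = 2.96/4.96
RL = −20·log₁₀|Γ| = −20·log₁₀(0.597)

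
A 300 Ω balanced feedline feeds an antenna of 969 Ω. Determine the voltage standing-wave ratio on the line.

VSWR ≈ 3.23

Γ = (969 − 300)/(969 + 300) = 0.527
VSWR = (1 + 0.527)/(1 − 0.527)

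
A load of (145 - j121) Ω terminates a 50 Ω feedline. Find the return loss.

RL ≈ 3.47 dB

Γ = (95 − j121)/(195 − j121), |Γ| = 0.67
RL = −20·log₁₀|Γ| = −20·log₁₀(0.67)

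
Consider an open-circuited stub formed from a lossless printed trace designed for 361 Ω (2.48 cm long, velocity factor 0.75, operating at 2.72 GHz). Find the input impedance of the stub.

λ = v/f = 0.75·c / 2.72 GHz = 0.0827 m
βl = 2π·l/λ = 2π × 0.3 = 108°
tan(βl) = -3.09
For an open-circuited stub, Z_in = −jZ_0·cot(βl) = −jZ_0/tan(βl)

Z_in ≈ +j117 Ω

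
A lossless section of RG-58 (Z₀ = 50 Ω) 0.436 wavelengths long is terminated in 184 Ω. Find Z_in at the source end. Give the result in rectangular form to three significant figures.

βl = 2π × 0.436 = 157°
tan(βl) = tan(157°) = -0.425
Z_in = Z_0·(Z_L + jZ_0·tanβl)/(Z_0 + jZ_L·tanβl)
     = 50·(184 − j21.3)/(50 − j78.3)

Z_in ≈ 63 + j77.3 Ω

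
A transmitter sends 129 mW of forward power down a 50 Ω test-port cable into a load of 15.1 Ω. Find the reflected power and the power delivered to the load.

Γ = (15.1 − 50)/(15.1 + 50) = -0.536
|Γ|² = 0.287
P_refl = |Γ|²·P_inc = 37.1 mW, P_del = (1 − |Γ|²)·P_inc = 91.9 mW

P_reflected ≈ 37.1 mW; P_delivered ≈ 91.9 mW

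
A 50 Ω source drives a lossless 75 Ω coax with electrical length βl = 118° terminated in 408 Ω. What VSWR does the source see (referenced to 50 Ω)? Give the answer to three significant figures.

VSWR ≈ 4.65

tan(βl) = -1.88
Z_in = Z_0·(Z_L + jZ_0·tanβl)/(Z_0 + jZ_L·tanβl) = 17.5 + j38.2 Ω
Γ_s = (Z_in − Z_s)/(Z_in + Z_s) = (-32.5 + j38.2)/(67.5 + j38.2), |Γ_s| = 0.646
VSWR = (1 + |Γ_s|)/(1 − |Γ_s|)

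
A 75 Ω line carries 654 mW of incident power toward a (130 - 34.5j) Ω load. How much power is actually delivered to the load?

P_delivered ≈ 590 mW

|Γ| = |(55 − j34.5)/(205 − j34.5)| = 0.312
|Γ|² = 0.0975
P_refl = |Γ|²·P_inc = 63.8 mW, P_del = (1 − |Γ|²)·P_inc = 590 mW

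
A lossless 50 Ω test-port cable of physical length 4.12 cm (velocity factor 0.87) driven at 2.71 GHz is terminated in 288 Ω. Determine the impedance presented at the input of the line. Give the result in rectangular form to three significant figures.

Z_in ≈ 40.1 + j88.3 Ω

λ = v/f = 0.87·c / 2.71 GHz = 0.0963 m
βl = 2π·l/λ = 2π × 0.428 = 154°
tan(βl) = tan(154°) = -0.488
Z_in = Z_0·(Z_L + jZ_0·tanβl)/(Z_0 + jZ_L·tanβl)
     = 50·(288 − j24.4)/(50 − j140)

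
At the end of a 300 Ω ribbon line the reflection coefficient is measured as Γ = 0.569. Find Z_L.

Z_L = Z_0·(1 + Γ)/(1 − Γ) = 300·(1.57)/(0.431)

Z_L ≈ 1090 Ω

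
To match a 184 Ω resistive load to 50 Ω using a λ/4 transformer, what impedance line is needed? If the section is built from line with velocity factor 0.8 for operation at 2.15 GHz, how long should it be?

Z_qwt = √(Z_0·R_L) = √(50 × 184) = √9200
λ = 0.8·c/f = 0.112 m, so l = λ/4 = 0.0279 m

Z_qwt ≈ 95.9 Ω; length ≈ 2.79 cm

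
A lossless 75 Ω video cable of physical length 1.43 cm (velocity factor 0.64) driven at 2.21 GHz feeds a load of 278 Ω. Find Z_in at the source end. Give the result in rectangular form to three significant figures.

λ = v/f = 0.64·c / 2.21 GHz = 0.0869 m
βl = 2π·l/λ = 2π × 0.165 = 59.3°
tan(βl) = tan(59.3°) = 1.68
Z_in = Z_0·(Z_L + jZ_0·tanβl)/(Z_0 + jZ_L·tanβl)
     = 75·(278 + j126)/(75 + j467)

Z_in ≈ 26.7 − j40.3 Ω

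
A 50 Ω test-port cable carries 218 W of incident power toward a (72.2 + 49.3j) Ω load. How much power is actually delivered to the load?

|Γ| = |(22.2 + j49.3)/(122.2 + j49.3)| = 0.41
|Γ|² = 0.168
P_refl = |Γ|²·P_inc = 36.7 W, P_del = (1 − |Γ|²)·P_inc = 181 W

P_delivered ≈ 181 W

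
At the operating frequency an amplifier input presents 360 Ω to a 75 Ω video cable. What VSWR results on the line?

For a purely resistive load, VSWR = R_L/Z_0 or Z_0/R_L (whichever > 1) = 360/75

VSWR ≈ 4.8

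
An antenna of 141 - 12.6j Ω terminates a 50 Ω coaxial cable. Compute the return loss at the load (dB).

RL ≈ 6.38 dB

Γ = (91 − j12.6)/(191 − j12.6), |Γ| = 0.48
RL = −20·log₁₀|Γ| = −20·log₁₀(0.48)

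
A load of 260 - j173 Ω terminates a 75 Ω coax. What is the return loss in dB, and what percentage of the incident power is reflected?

RL ≈ 3.46 dB; 45.1% of incident power reflected

Γ = (185 − j173)/(335 − j173), |Γ| = 0.672
RL = −20·log₁₀(0.672) = 3.46 dB
P_refl/P_inc = |Γ|² = 0.451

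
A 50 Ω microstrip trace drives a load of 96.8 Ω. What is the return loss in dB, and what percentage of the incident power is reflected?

Γ = (96.8 − 50)/(96.8 + 50) = 0.319
RL = −20·log₁₀(0.319) = 9.93 dB
P_refl/P_inc = |Γ|² = 0.102

RL ≈ 9.93 dB; 10.2% of incident power reflected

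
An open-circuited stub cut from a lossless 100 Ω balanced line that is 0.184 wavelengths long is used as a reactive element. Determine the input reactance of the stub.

βl = 2π × 0.184 = 66.2°
tan(βl) = 2.27
For an open-circuited stub, Z_in = −jZ_0·cot(βl) = −jZ_0/tan(βl)

X_in ≈ -44 Ω (capacitive)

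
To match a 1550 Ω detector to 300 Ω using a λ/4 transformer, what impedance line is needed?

Z_qwt ≈ 682 Ω

Z_qwt = √(Z_0·R_L) = √(300 × 1550) = √465000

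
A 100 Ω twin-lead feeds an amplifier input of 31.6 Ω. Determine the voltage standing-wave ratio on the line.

Γ = (31.6 − 100)/(31.6 + 100) = -0.52
VSWR = (1 + 0.52)/(1 − 0.52)

VSWR ≈ 3.16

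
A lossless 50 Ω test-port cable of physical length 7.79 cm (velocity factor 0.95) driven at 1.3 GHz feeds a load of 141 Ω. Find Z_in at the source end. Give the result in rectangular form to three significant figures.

Z_in ≈ 26.5 + j31.6 Ω

λ = v/f = 0.95·c / 1.3 GHz = 0.219 m
βl = 2π·l/λ = 2π × 0.355 = 128°
tan(βl) = tan(128°) = -1.28
Z_in = Z_0·(Z_L + jZ_0·tanβl)/(Z_0 + jZ_L·tanβl)
     = 50·(141 − j64.2)/(50 − j181)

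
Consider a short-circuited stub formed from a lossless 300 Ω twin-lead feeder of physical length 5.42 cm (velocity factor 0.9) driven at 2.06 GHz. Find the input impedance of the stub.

Z_in ≈ −j181 Ω

λ = v/f = 0.9·c / 2.06 GHz = 0.131 m
βl = 2π·l/λ = 2π × 0.414 = 149°
tan(βl) = -0.604
For a short-circuited stub, Z_in = jZ_0·tan(βl)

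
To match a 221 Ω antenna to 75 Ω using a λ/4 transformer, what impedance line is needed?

Z_qwt = √(Z_0·R_L) = √(75 × 221) = √16580

Z_qwt ≈ 129 Ω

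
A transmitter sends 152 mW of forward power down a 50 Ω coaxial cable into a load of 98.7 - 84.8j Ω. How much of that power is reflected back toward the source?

|Γ| = |(48.7 − j84.8)/(148.7 − j84.8)| = 0.571
|Γ|² = 0.326
P_refl = |Γ|²·P_inc = 49.6 mW, P_del = (1 − |Γ|²)·P_inc = 102 mW

P_reflected ≈ 49.6 mW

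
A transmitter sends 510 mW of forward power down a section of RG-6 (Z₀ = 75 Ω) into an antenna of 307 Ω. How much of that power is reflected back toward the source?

Γ = (307 − 75)/(307 + 75) = 0.607
|Γ|² = 0.369
P_refl = |Γ|²·P_inc = 188 mW, P_del = (1 − |Γ|²)·P_inc = 322 mW

P_reflected ≈ 188 mW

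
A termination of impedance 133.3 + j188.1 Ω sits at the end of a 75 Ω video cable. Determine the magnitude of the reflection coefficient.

|Γ| ≈ 0.702

Γ = (Z_L − Z_0)/(Z_L + Z_0) = (58.3 + j188.1)/(208.3 + j188.1)
|Γ| = 197/281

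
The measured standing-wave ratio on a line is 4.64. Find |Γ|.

|Γ| = (S − 1)/(S + 1) = (4.64 − 1)/(4.64 + 1) = 3.64/5.64

|Γ| ≈ 0.645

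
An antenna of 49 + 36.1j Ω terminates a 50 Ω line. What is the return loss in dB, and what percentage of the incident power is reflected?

Γ = (-1 + j36.1)/(99 + j36.1), |Γ| = 0.343
RL = −20·log₁₀(0.343) = 9.3 dB
P_refl/P_inc = |Γ|² = 0.117

RL ≈ 9.3 dB; 11.7% of incident power reflected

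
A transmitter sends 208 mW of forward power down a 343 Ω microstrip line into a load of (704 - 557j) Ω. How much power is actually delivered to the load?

|Γ| = |(361 − j557)/(1047 − j557)| = 0.56
|Γ|² = 0.313
P_refl = |Γ|²·P_inc = 65.2 mW, P_del = (1 − |Γ|²)·P_inc = 143 mW

P_delivered ≈ 143 mW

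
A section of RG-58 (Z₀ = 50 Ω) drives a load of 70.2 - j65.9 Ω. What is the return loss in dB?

Γ = (20.2 − j65.9)/(120.2 − j65.9), |Γ| = 0.503
RL = −20·log₁₀|Γ| = −20·log₁₀(0.503)

RL ≈ 5.97 dB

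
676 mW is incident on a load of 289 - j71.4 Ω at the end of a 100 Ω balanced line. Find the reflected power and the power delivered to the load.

|Γ| = |(189 − j71.4)/(389 − j71.4)| = 0.511
|Γ|² = 0.261
P_refl = |Γ|²·P_inc = 176 mW, P_del = (1 − |Γ|²)·P_inc = 500 mW

P_reflected ≈ 176 mW; P_delivered ≈ 500 mW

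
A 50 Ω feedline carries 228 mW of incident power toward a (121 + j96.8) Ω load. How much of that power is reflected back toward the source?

P_reflected ≈ 85.1 mW

|Γ| = |(71 + j96.8)/(171 + j96.8)| = 0.611
|Γ|² = 0.373
P_refl = |Γ|²·P_inc = 85.1 mW, P_del = (1 − |Γ|²)·P_inc = 143 mW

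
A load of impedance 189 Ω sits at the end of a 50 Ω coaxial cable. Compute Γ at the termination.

Γ = 0.582

Γ = (Z_L − Z_0)/(Z_L + Z_0) = (189 − 50)/(189 + 50) = 139/239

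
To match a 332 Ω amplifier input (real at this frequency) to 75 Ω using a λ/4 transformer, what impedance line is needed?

Z_qwt = √(Z_0·R_L) = √(75 × 332) = √24900

Z_qwt ≈ 158 Ω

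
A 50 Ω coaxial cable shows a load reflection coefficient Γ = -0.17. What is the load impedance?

Z_L ≈ 35.5 Ω

Z_L = Z_0·(1 + Γ)/(1 − Γ) = 50·(0.83)/(1.17)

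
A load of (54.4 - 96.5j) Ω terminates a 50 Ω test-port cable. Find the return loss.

RL ≈ 3.36 dB

Γ = (4.4 − j96.5)/(104.4 − j96.5), |Γ| = 0.679
RL = −20·log₁₀|Γ| = −20·log₁₀(0.679)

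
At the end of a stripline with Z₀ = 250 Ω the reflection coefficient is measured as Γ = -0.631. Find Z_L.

Z_L ≈ 56.6 Ω

Z_L = Z_0·(1 + Γ)/(1 − Γ) = 250·(0.369)/(1.63)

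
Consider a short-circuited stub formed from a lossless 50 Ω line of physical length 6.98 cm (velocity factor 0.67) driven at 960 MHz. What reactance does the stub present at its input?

λ = v/f = 0.67·c / 960 MHz = 0.209 m
βl = 2π·l/λ = 2π × 0.333 = 120°
tan(βl) = -1.73
For a short-circuited stub, Z_in = jZ_0·tan(βl)

X_in ≈ -86.6 Ω (capacitive)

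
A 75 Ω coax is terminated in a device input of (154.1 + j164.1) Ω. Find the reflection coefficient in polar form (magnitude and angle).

Γ ≈ 0.646 ∠ 28.7°

Γ = (Z_L − Z_0)/(Z_L + Z_0) = (79.1 + j164.1)/(229.1 + j164.1)
|Γ| = 182/282 = 0.646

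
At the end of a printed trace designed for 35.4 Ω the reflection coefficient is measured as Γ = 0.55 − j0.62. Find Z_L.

Z_L = Z_0·(1 + Γ)/(1 − Γ) = 35.4·(1.55 − j0.62)/(0.45 + j0.62)

Z_L ≈ 18.9 − j74.8 Ω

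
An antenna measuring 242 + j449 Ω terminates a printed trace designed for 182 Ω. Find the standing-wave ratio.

VSWR ≈ 6.51

Γ = (Z_L − Z_0)/(Z_L + Z_0) = (60 + j449)/(424 + j449)
|Γ| = 453/618 = 0.734
VSWR = (1 + |Γ|)/(1 − |Γ|) = 1.73/0.266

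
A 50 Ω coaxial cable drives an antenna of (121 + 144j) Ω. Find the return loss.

Γ = (71 + j144)/(171 + j144), |Γ| = 0.718
RL = −20·log₁₀|Γ| = −20·log₁₀(0.718)

RL ≈ 2.88 dB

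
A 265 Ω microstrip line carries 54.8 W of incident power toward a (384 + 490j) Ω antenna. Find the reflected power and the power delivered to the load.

P_reflected ≈ 21.1 W; P_delivered ≈ 33.7 W

|Γ| = |(119 + j490)/(649 + j490)| = 0.62
|Γ|² = 0.384
P_refl = |Γ|²·P_inc = 21.1 W, P_del = (1 − |Γ|²)·P_inc = 33.7 W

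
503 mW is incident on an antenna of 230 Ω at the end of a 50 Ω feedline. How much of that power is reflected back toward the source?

P_reflected ≈ 208 mW

Γ = (230 − 50)/(230 + 50) = 0.643
|Γ|² = 0.413
P_refl = |Γ|²·P_inc = 208 mW, P_del = (1 − |Γ|²)·P_inc = 295 mW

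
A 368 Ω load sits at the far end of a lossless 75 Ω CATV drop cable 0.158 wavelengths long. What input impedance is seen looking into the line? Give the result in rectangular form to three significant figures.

Z_in ≈ 21.4 − j46.1 Ω

βl = 2π × 0.158 = 56.9°
tan(βl) = tan(56.9°) = 1.53
Z_in = Z_0·(Z_L + jZ_0·tanβl)/(Z_0 + jZ_L·tanβl)
     = 75·(368 + j115)/(75 + j564)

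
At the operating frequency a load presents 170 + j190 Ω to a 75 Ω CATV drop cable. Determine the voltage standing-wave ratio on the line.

VSWR ≈ 5.35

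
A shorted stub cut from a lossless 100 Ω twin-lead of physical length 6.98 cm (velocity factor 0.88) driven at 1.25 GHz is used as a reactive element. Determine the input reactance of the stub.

X_in ≈ -181 Ω (capacitive)

λ = v/f = 0.88·c / 1.25 GHz = 0.211 m
βl = 2π·l/λ = 2π × 0.33 = 119°
tan(βl) = -1.81
For a shorted stub, Z_in = jZ_0·tan(βl)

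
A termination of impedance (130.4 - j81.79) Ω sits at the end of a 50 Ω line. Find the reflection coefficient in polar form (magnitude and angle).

Γ ≈ 0.579 ∠ -21.1°

Γ = (Z_L − Z_0)/(Z_L + Z_0) = (80.4 − j81.79)/(180.4 − j81.79)
|Γ| = 115/198 = 0.579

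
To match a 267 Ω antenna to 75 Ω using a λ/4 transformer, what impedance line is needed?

Z_qwt = √(Z_0·R_L) = √(75 × 267) = √20020

Z_qwt ≈ 142 Ω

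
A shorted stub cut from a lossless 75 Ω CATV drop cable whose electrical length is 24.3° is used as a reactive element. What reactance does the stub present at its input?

tan(βl) = 0.452
For a shorted stub, Z_in = jZ_0·tan(βl)

X_in ≈ 33.9 Ω (inductive)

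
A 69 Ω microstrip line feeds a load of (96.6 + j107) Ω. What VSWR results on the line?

Γ = (Z_L − Z_0)/(Z_L + Z_0) = (27.6 + j107)/(165.6 + j107)
|Γ| = 111/197 = 0.56
VSWR = (1 + |Γ|)/(1 − |Γ|) = 1.56/0.44

VSWR ≈ 3.55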